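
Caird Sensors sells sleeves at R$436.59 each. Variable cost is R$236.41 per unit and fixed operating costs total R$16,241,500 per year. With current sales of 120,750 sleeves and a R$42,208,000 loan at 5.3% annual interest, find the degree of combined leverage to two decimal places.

4.25

At 120,750 units, contribution = 120,750 × R$200.18 = R$24,171,735.00.
Operating income = contribution − fixed costs = R$24,171,735.00 − R$16,241,500 = R$7,930,235.00. Interest = R$2,237,024.00, so EBIT − I = R$5,693,211.00.
Degree of total leverage = total CM / (EBIT − interest) = R$24,171,735.00 / R$5,693,211.00 = 4.2457.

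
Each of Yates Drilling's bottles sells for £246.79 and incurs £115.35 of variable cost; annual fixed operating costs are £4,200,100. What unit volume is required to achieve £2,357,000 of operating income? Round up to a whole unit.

Contribution margin per unit = £246.79 − £115.35 = £131.44.
Need Q such that Q × £131.44 − £4,200,100 = £2,357,000, i.e. Q = £6,557,100 / £131.44 = 49,886.64 → 49,887.

49,887 bottles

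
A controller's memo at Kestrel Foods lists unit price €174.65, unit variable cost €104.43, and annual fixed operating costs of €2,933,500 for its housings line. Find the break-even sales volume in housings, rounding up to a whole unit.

41,776 housings

Each unit contributes €174.65 − €104.43 = €70.22.
Break-even Q = €2,933,500 / €70.22 = 41,775.85 → 41,776 housings.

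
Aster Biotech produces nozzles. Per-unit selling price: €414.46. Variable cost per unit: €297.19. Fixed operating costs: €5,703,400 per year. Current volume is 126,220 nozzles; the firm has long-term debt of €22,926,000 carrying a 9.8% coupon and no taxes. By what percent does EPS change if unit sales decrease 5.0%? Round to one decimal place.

-10.8%

Contribution at this volume is 126,220 × €117.27 = €14,801,819.40.
Subtracting fixed costs: EBIT = €14,801,819.40 − €5,703,400 = €9,098,419.40.
Interest = €2,246,748.00, so EBIT − I = €6,851,671.40.
Degree of combined leverage = contribution ÷ (EBIT − I) = €14,801,819.40 ÷ €6,851,671.40 = 2.1603.
%ΔEPS = DCL × %ΔSales = 2.1603 × -5.0% = -10.8%.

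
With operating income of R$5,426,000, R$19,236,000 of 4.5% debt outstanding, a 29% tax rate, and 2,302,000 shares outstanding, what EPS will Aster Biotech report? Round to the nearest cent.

Interest = R$865,620.00, so EBT = R$5,426,000 − R$865,620.00 = R$4,560,380.00.
Net income = R$4,560,380.00 × (1 − 0.29) = R$3,237,869.80.
EPS = R$3,237,869.80 ÷ 2,302,000 = R$1.41.

R$1.41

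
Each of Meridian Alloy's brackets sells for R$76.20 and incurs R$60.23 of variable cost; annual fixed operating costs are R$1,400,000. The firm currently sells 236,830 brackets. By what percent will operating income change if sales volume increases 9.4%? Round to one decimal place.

Total contribution margin = 236,830 × R$15.97 = R$3,782,175.10.
Subtracting fixed costs: EBIT = R$3,782,175.10 − R$1,400,000 = R$2,382,175.10.
So DOL = total CM / EBIT = R$3,782,175.10 / R$2,382,175.10 = 1.5877.
So EBIT moves 1.5877 × (+9.4%) = +14.9%.

+14.9%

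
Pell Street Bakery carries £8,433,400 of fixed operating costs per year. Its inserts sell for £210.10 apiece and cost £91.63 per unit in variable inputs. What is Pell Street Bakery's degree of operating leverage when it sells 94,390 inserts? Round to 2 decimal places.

Total contribution margin = 94,390 × £118.47 = £11,182,383.30.
Subtracting fixed costs: EBIT = £11,182,383.30 − £8,433,400 = £2,748,983.30.
So DOL = total CM / EBIT = £11,182,383.30 / £2,748,983.30 = 4.0678.

4.07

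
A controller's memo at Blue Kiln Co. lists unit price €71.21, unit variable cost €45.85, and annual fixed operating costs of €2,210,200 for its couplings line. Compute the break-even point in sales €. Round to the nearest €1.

€6,206,165

CM per unit = €71.21 − €45.85 = €25.36; CM ratio = €25.36 / €71.21 = 0.3561.
Break-even sales = FC ÷ CM ratio = €2,210,200 × €71.21 / €25.36 = €6,206,165.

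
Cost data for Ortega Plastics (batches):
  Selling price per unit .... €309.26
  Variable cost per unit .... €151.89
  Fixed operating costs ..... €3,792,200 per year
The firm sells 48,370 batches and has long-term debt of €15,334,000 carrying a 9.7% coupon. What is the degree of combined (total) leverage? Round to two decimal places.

Contribution at this volume is 48,370 × €157.37 = €7,611,986.90.
Subtracting fixed costs: EBIT = €7,611,986.90 − €3,792,200 = €3,819,786.90. Interest = €1,487,398.00.
DOL = €7,611,986.90 ÷ €3,819,786.90 = 1.9928; DFL = €3,819,786.90 ÷ €2,332,388.90 = 1.6377.
DCL = DOL × DFL = 1.9928 × 1.6377 = 3.2636.

3.26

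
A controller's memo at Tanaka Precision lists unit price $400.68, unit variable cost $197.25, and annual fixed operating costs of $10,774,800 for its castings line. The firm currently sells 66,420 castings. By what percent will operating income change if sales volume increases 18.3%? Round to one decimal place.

At 66,420 units, contribution = 66,420 × $203.43 = $13,511,820.60.
Subtracting fixed costs: EBIT = $13,511,820.60 − $10,774,800 = $2,737,020.60.
So DOL = total CM / EBIT = $13,511,820.60 / $2,737,020.60 = 4.9367.
So EBIT moves 4.9367 × (+18.3%) = +90.3%.

+90.3%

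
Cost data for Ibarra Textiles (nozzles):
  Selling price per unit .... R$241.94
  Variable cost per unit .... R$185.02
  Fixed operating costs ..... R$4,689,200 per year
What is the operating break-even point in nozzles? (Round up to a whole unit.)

82,383 nozzles

Each unit contributes R$241.94 − R$185.02 = R$56.92.
Break-even Q = R$4,689,200 / R$56.92 = 82,382.29 → 82,383 nozzles.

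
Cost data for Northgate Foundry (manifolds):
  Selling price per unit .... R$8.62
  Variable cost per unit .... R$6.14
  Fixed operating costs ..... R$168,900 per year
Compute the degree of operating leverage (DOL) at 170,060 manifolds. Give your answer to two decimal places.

1.67

Total contribution margin = 170,060 × R$2.48 = R$421,748.80.
Subtracting fixed costs: EBIT = R$421,748.80 − R$168,900 = R$252,848.80.
Degree of operating leverage = R$421,748.80 / R$252,848.80 = 1.6680.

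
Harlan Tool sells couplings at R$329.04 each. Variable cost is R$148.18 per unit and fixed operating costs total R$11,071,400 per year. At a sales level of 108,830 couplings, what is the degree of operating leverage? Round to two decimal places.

Total contribution margin = 108,830 × R$180.86 = R$19,682,993.80.
Subtracting fixed costs: EBIT = R$19,682,993.80 − R$11,071,400 = R$8,611,593.80.
DOL = contribution ÷ EBIT = R$19,682,993.80 ÷ R$8,611,593.80 = 2.2856.

2.29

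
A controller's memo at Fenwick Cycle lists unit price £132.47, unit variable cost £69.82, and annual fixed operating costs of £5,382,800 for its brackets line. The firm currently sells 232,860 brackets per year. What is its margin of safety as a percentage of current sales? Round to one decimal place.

63.1%

Unit CM = price − variable cost = £132.47 − £69.82 = £62.65. Break-even units = £5,382,800 ÷ £62.65 = 85,918.60; break-even revenue = 85,918.60 × £132.47 = £11,381,636.33.
Actual sales revenue = 232,860 × £132.47 = £30,846,964.20.
Margin of safety = (£30,846,964.20 − £11,381,636.33) ÷ £30,846,964.20 = 63.1%.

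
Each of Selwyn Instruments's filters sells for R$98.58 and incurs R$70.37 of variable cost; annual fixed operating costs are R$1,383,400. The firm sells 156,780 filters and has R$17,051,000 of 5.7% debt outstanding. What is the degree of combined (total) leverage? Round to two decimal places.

2.14

At 156,780 units, contribution = 156,780 × R$28.21 = R$4,422,763.80.
Subtracting fixed costs: EBIT = R$4,422,763.80 − R$1,383,400 = R$3,039,363.80. Interest = R$971,907.00, so EBIT − I = R$2,067,456.80.
Degree of total leverage = total CM / (EBIT − interest) = R$4,422,763.80 / R$2,067,456.80 = 2.1392.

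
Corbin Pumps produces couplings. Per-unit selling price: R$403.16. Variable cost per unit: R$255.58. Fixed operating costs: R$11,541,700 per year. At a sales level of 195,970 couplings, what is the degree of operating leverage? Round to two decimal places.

At 195,970 units, contribution = 195,970 × R$147.58 = R$28,921,252.60.
EBIT = R$28,921,252.60 − R$11,541,700 = R$17,379,552.60.
Degree of operating leverage = R$28,921,252.60 / R$17,379,552.60 = 1.6641.

1.66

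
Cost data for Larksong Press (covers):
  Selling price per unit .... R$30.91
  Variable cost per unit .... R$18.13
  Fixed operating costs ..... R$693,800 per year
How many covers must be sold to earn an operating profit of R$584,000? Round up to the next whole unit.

Contribution margin per unit = R$30.91 − R$18.13 = R$12.78.
Required volume = (fixed costs + target profit) ÷ CM = (R$693,800 + R$584,000) ÷ R$12.78 = 99,984.35, so 99,985 covers.

99,985 covers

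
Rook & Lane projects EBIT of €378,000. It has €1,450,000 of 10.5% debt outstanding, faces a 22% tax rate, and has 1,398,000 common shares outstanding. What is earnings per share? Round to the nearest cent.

Interest = €152,250.00, so EBT = €378,000 − €152,250.00 = €225,750.00.
After tax at 22%: net income = €225,750.00 × 0.78 = €176,085.00.
EPS = €176,085.00 ÷ 1,398,000 = €0.13.

€0.13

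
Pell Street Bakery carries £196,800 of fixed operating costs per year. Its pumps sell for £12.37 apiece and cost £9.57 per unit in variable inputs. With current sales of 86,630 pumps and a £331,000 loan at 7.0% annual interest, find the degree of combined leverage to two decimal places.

Total contribution margin = 86,630 × £2.80 = £242,564.00.
EBIT = £242,564.00 − £196,800 = £45,764.00. Interest = £23,170.00.
DOL = £242,564.00 ÷ £45,764.00 = 5.3003; DFL = £45,764.00 ÷ £22,594.00 = 2.0255.
DCL = DOL × DFL = 5.3003 × 2.0255 = 10.7358.

10.74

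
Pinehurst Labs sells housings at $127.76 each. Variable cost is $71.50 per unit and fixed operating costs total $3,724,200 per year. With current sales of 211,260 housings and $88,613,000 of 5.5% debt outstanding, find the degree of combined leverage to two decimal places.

Contribution at this volume is 211,260 × $56.26 = $11,885,487.60.
EBIT = $11,885,487.60 − $3,724,200 = $8,161,287.60. Interest = $4,873,715.00, so EBIT − I = $3,287,572.60.
DCL = contribution ÷ (EBIT − I) = $11,885,487.60 ÷ $3,287,572.60 = 3.6153.

3.62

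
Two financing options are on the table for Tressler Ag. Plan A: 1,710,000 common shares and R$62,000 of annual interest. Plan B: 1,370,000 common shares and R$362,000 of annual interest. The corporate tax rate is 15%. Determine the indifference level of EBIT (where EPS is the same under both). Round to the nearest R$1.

Set EPS_A = EPS_B: (EBIT − R$62,000)(1 − 0.15) ÷ 1,710,000 = (EBIT − R$362,000)(1 − 0.15) ÷ 1,370,000.
Cancelling (1 − t) and cross-multiplying: 1,370,000·(EBIT − 62,000) = 1,710,000·(EBIT − 362,000).
Solving, EBIT = (362,000·1,710,000 − 62,000·1,370,000) / (1,710,000 − 1,370,000) = 534,080,000,000 / 340,000 = 1,570,823.53.

R$1,570,824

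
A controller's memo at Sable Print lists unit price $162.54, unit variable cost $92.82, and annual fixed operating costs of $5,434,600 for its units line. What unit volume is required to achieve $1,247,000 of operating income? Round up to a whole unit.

95,835 units

Unit CM = price − variable cost = $162.54 − $92.82 = $69.72.
Required volume = (fixed costs + target profit) ÷ CM = ($5,434,600 + $1,247,000) ÷ $69.72 = 95,834.77, so 95,835 units.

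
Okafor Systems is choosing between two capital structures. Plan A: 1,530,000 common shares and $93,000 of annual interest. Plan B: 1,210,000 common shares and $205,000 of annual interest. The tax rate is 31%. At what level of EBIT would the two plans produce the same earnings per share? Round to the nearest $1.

$628,500

At indifference, (EBIT − 93,000)(1 − t)/1,530,000 = (EBIT − 205,000)(1 − t)/1,210,000.
Cancelling (1 − t) and cross-multiplying: 1,210,000·(EBIT − 93,000) = 1,530,000·(EBIT − 205,000).
EBIT × (1,530,000 − 1,210,000) = 205,000 × 1,530,000 − 93,000 × 1,210,000 = 201,120,000,000, so EBIT = 201,120,000,000 ÷ 320,000 = 628,500.00.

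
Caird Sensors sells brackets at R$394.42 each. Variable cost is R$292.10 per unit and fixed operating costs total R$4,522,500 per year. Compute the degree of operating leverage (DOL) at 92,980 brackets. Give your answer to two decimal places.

Total contribution margin = 92,980 × R$102.32 = R$9,513,713.60.
Subtracting fixed costs: EBIT = R$9,513,713.60 − R$4,522,500 = R$4,991,213.60.
So DOL = total CM / EBIT = R$9,513,713.60 / R$4,991,213.60 = 1.9061.

1.91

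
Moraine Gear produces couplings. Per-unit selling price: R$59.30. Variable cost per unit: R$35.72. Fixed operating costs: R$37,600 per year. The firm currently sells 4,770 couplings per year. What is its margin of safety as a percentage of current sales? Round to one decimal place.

Unit CM = price − variable cost = R$59.30 − R$35.72 = R$23.58. Break-even units = R$37,600 ÷ R$23.58 = 1,594.57; break-even revenue = 1,594.57 × R$59.30 = R$94,558.10.
Current sales = 4,770 × R$59.30 = R$282,861.00.
Margin of safety = (R$282,861.00 − R$94,558.10) ÷ R$282,861.00 = 66.6%.

66.6%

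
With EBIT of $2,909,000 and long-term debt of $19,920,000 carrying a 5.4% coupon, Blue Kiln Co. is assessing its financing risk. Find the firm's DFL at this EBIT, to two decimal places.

1.59

Interest = $1,075,680.00.
DFL = EBIT ÷ (EBIT − I) = $2,909,000 ÷ ($2,909,000 − $1,075,680.00) = $2,909,000 ÷ $1,833,320.00 = 1.5867.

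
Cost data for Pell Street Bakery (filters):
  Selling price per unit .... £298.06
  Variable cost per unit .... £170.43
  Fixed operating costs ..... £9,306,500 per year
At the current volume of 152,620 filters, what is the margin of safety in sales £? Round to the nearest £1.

Each unit contributes £298.06 − £170.43 = £127.63. Break-even units = £9,306,500 ÷ £127.63 = 72,917.81; break-even revenue = 72,917.81 × £298.06 = £21,733,882.24.
Current sales = 152,620 × £298.06 = £45,489,917.20.
Margin of safety = £45,489,917.20 − £21,733,882.24 = £23,756,035.

£23,756,035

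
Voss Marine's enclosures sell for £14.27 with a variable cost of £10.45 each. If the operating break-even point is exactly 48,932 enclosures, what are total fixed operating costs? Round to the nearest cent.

£186,920.24

Contribution margin per unit = £14.27 − £10.45 = £3.82.
Fixed costs = break-even units × CM = 48,932 × £3.82 = £186,920.24.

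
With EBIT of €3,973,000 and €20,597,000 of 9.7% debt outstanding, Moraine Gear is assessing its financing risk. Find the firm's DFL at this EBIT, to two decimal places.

2.01

Interest = €1,997,909.00.
Degree of financial leverage = EBIT / (EBIT − interest) = €3,973,000 / €1,975,091.00 = 2.0116.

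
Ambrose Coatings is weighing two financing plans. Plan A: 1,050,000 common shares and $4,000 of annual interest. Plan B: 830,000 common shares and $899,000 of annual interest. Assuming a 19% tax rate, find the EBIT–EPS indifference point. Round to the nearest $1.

$4,275,591

At indifference, (EBIT − 4,000)(1 − t)/1,050,000 = (EBIT − 899,000)(1 − t)/830,000.
Cancelling (1 − t) and cross-multiplying: 830,000·(EBIT − 4,000) = 1,050,000·(EBIT − 899,000).
EBIT × (1,050,000 − 830,000) = 899,000 × 1,050,000 − 4,000 × 830,000 = 940,630,000,000, so EBIT = 940,630,000,000 ÷ 220,000 = 4,275,590.91.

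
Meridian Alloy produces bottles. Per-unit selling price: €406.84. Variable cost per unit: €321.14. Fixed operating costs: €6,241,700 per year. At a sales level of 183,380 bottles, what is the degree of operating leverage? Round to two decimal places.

Contribution at this volume is 183,380 × €85.70 = €15,715,666.00.
Subtracting fixed costs: EBIT = €15,715,666.00 − €6,241,700 = €9,473,966.00.
So DOL = total CM / EBIT = €15,715,666.00 / €9,473,966.00 = 1.6588.

1.66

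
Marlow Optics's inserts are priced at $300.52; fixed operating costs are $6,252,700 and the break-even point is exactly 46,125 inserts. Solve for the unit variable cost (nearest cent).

$164.96

Contribution per unit must be FC / Q = $6,252,700 / 46,125 = $135.5599.
Hence VC = price − CM = $300.52 − $135.5599 = $164.96.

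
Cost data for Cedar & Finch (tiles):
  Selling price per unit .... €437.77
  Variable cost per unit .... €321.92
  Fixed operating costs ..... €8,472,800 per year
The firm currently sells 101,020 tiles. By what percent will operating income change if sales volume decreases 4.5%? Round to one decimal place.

At 101,020 units, contribution = 101,020 × €115.85 = €11,703,167.00.
Subtracting fixed costs: EBIT = €11,703,167.00 − €8,472,800 = €3,230,367.00.
DOL = contribution ÷ EBIT = €11,703,167.00 ÷ €3,230,367.00 = 3.6229.
Operating income changes by 3.6229 × -4.5% = -16.3%.

-16.3%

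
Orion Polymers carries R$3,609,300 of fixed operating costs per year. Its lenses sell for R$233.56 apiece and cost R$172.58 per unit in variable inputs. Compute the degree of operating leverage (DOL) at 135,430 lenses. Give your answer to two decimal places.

At 135,430 units, contribution = 135,430 × R$60.98 = R$8,258,521.40.
EBIT = R$8,258,521.40 − R$3,609,300 = R$4,649,221.40.
Degree of operating leverage = R$8,258,521.40 / R$4,649,221.40 = 1.7763.

1.78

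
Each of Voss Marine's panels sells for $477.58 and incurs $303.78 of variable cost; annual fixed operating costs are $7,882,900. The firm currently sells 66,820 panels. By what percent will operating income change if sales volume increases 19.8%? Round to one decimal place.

Total contribution margin = 66,820 × $173.80 = $11,613,316.00.
Subtracting fixed costs: EBIT = $11,613,316.00 − $7,882,900 = $3,730,416.00.
Degree of operating leverage = $11,613,316.00 / $3,730,416.00 = 3.1131.
So EBIT moves 3.1131 × (+19.8%) = +61.6%.

+61.6%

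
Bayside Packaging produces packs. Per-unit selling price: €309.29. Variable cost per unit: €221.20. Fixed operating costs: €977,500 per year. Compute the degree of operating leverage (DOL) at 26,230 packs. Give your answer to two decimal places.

1.73

Contribution at this volume is 26,230 × €88.09 = €2,310,600.70.
Operating income = contribution − fixed costs = €2,310,600.70 − €977,500 = €1,333,100.70.
DOL = contribution ÷ EBIT = €2,310,600.70 ÷ €1,333,100.70 = 1.7333.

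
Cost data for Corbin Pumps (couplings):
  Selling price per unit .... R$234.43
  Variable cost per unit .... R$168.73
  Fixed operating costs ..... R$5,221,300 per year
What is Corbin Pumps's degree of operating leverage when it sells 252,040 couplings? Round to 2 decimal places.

Total contribution margin = 252,040 × R$65.70 = R$16,559,028.00.
EBIT = R$16,559,028.00 − R$5,221,300 = R$11,337,728.00.
DOL = contribution ÷ EBIT = R$16,559,028.00 ÷ R$11,337,728.00 = 1.4605.

1.46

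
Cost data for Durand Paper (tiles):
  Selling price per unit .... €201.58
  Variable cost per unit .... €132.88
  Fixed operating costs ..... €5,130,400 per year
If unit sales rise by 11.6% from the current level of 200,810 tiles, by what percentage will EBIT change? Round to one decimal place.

Contribution at this volume is 200,810 × €68.70 = €13,795,647.00.
Operating income = contribution − fixed costs = €13,795,647.00 − €5,130,400 = €8,665,247.00.
DOL = contribution ÷ EBIT = €13,795,647.00 ÷ €8,665,247.00 = 1.5921.
So EBIT moves 1.5921 × (+11.6%) = +18.5%.

+18.5%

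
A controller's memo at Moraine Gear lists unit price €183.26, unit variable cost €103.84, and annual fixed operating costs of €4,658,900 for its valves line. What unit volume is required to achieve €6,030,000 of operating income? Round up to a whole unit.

134,588 valves

Each unit contributes €183.26 − €103.84 = €79.42.
Units = (FC + target) / CM = (€4,658,900 + €6,030,000) / €79.42 = 134,587.01, so 134,588 valves.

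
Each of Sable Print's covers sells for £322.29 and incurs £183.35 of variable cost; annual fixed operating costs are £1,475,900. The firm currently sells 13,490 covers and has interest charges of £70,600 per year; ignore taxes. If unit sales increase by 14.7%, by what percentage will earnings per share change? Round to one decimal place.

Total contribution margin = 13,490 × £138.94 = £1,874,300.60.
Subtracting fixed costs: EBIT = £1,874,300.60 − £1,475,900 = £398,400.60.
Interest = £70,600.00, so EBIT − I = £327,800.60.
Degree of combined leverage = contribution ÷ (EBIT − I) = £1,874,300.60 ÷ £327,800.60 = 5.7178.
EPS therefore changes by 5.7178 × (+14.7%) = +84.1%.

+84.1%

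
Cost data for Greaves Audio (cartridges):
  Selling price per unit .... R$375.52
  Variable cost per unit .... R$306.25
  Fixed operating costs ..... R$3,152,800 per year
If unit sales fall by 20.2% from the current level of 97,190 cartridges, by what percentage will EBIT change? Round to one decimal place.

At 97,190 units, contribution = 97,190 × R$69.27 = R$6,732,351.30.
Operating income = contribution − fixed costs = R$6,732,351.30 − R$3,152,800 = R$3,579,551.30.
So DOL = total CM / EBIT = R$6,732,351.30 / R$3,579,551.30 = 1.8808.
Operating income changes by 1.8808 × -20.2% = -38.0%.

-38.0%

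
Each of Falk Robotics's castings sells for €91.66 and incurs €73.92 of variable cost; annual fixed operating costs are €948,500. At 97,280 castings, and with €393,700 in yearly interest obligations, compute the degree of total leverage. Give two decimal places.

4.50

Contribution at this volume is 97,280 × €17.74 = €1,725,747.20.
Operating income = contribution − fixed costs = €1,725,747.20 − €948,500 = €777,247.20. Interest = €393,700.00, so EBIT − I = €383,547.20.
Degree of total leverage = total CM / (EBIT − interest) = €1,725,747.20 / €383,547.20 = 4.4994.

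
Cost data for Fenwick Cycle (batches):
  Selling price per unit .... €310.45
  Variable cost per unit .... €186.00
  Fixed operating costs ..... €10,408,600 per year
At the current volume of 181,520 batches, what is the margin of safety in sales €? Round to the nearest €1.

Contribution margin per unit = €310.45 − €186.00 = €124.45. Break-even units = €10,408,600 ÷ €124.45 = 83,636.80; break-even revenue = 83,636.80 × €310.45 = €25,965,045.16.
Actual sales revenue = 181,520 × €310.45 = €56,352,884.00.
Margin of safety = €56,352,884.00 − €25,965,045.16 = €30,387,839.

€30,387,839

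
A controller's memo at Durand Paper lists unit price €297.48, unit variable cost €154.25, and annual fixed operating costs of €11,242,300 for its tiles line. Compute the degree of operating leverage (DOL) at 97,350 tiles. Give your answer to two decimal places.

At 97,350 units, contribution = 97,350 × €143.23 = €13,943,440.50.
Subtracting fixed costs: EBIT = €13,943,440.50 − €11,242,300 = €2,701,140.50.
Degree of operating leverage = €13,943,440.50 / €2,701,140.50 = 5.1621.

5.16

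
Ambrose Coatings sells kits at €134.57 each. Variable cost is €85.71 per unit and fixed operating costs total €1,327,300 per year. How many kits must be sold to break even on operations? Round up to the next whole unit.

27,166 kits

Unit CM = price − variable cost = €134.57 − €85.71 = €48.86.
Break-even volume = fixed costs ÷ CM per unit = €1,327,300 ÷ €48.86 = 27,165.37, so 27,166 kits.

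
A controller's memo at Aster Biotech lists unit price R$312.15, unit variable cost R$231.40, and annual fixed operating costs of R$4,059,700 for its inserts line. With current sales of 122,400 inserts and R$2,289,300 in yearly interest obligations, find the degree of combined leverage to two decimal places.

At 122,400 units, contribution = 122,400 × R$80.75 = R$9,883,800.00.
EBIT = R$9,883,800.00 − R$4,059,700 = R$5,824,100.00. Interest = R$2,289,300.00, so EBIT − I = R$3,534,800.00.
DCL = contribution ÷ (EBIT − I) = R$9,883,800.00 ÷ R$3,534,800.00 = 2.7961.

2.80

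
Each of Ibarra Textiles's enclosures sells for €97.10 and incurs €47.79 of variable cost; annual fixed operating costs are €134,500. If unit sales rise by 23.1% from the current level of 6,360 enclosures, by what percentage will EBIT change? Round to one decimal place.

+40.4%

Contribution at this volume is 6,360 × €49.31 = €313,611.60.
Operating income = contribution − fixed costs = €313,611.60 − €134,500 = €179,111.60.
DOL = contribution ÷ EBIT = €313,611.60 ÷ €179,111.60 = 1.7509.
%ΔEBIT = DOL × %ΔSales = 1.7509 × +23.1% = +40.4%.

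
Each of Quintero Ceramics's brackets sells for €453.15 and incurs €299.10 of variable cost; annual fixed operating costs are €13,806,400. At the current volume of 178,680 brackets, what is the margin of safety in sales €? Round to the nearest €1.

Each unit contributes €453.15 − €299.10 = €154.05. Break-even units = €13,806,400 ÷ €154.05 = 89,622.85; break-even revenue = 89,622.85 × €453.15 = €40,612,594.35.
Actual sales revenue = 178,680 × €453.15 = €80,968,842.00.
Margin of safety = €80,968,842.00 − €40,612,594.35 = €40,356,248.

€40,356,248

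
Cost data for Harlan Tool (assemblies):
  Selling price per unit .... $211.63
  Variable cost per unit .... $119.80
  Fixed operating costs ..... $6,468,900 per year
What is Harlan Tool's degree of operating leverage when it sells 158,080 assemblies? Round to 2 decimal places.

Contribution at this volume is 158,080 × $91.83 = $14,516,486.40.
EBIT = $14,516,486.40 − $6,468,900 = $8,047,586.40.
Degree of operating leverage = $14,516,486.40 / $8,047,586.40 = 1.8038.

1.80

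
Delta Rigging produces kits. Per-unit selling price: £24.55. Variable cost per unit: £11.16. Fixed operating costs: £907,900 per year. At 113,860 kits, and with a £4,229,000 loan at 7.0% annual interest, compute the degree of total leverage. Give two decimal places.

Contribution at this volume is 113,860 × £13.39 = £1,524,585.40.
Operating income = contribution − fixed costs = £1,524,585.40 − £907,900 = £616,685.40. Interest = £296,030.00.
DOL = £1,524,585.40 ÷ £616,685.40 = 2.4722; DFL = £616,685.40 ÷ £320,655.40 = 1.9232.
Combined leverage = 2.4722 × 1.9232 = 4.7545.

4.75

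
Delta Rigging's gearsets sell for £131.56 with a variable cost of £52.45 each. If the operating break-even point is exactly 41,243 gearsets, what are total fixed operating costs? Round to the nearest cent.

£3,262,733.73

Contribution margin per unit = £131.56 − £52.45 = £79.11.
Since BE = FC / CM, FC = 41,243 × £79.11 = £3,262,733.73.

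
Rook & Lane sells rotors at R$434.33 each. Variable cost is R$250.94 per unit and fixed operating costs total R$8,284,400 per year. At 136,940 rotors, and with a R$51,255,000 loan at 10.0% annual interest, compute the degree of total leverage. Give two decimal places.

2.15

Contribution at this volume is 136,940 × R$183.39 = R$25,113,426.60.
Subtracting fixed costs: EBIT = R$25,113,426.60 − R$8,284,400 = R$16,829,026.60. Interest = R$5,125,500.00.
DOL = R$25,113,426.60 ÷ R$16,829,026.60 = 1.4923; DFL = R$16,829,026.60 ÷ R$11,703,526.60 = 1.4379.
Combined leverage = 1.4923 × 1.4379 = 2.1458.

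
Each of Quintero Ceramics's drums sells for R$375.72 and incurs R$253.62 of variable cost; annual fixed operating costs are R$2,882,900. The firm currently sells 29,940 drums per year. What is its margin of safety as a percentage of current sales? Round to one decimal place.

Each unit contributes R$375.72 − R$253.62 = R$122.10. Break-even units = R$2,882,900 ÷ R$122.10 = 23,610.97; break-even revenue = 23,610.97 × R$375.72 = R$8,871,115.38.
Actual sales revenue = 29,940 × R$375.72 = R$11,249,056.80.
Margin of safety = (R$11,249,056.80 − R$8,871,115.38) ÷ R$11,249,056.80 = 21.1%.

21.1%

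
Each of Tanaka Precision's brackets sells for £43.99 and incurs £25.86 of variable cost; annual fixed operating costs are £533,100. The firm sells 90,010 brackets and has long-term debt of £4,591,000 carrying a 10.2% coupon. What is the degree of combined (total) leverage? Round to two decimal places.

2.59

Total contribution margin = 90,010 × £18.13 = £1,631,881.30.
EBIT = £1,631,881.30 − £533,100 = £1,098,781.30. Interest = £468,282.00.
DOL = £1,631,881.30 ÷ £1,098,781.30 = 1.4852; DFL = £1,098,781.30 ÷ £630,499.30 = 1.7427.
Combined leverage = 1.4852 × 1.7427 = 2.5883.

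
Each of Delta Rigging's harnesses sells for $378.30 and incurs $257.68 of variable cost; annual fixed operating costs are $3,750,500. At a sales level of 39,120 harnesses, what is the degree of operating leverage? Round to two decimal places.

At 39,120 units, contribution = 39,120 × $120.62 = $4,718,654.40.
Operating income = contribution − fixed costs = $4,718,654.40 − $3,750,500 = $968,154.40.
DOL = contribution ÷ EBIT = $4,718,654.40 ÷ $968,154.40 = 4.8739.

4.87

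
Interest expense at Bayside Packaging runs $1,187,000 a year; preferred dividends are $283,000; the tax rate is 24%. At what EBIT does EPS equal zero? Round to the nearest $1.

Grossing the preferred dividend up to pre-tax terms: $283,000 / (1 − 0.24) = $372,368.42.
EPS = 0 when EBIT covers interest plus the pre-tax preferred burden: $1,187,000 + $372,368.42 = $1,559,368.42.

$1,559,368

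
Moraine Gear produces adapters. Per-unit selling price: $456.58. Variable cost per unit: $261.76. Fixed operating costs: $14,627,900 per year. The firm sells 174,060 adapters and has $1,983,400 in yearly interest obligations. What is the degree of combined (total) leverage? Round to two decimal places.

1.96

At 174,060 units, contribution = 174,060 × $194.82 = $33,910,369.20.
EBIT = $33,910,369.20 − $14,627,900 = $19,282,469.20. Interest = $1,983,400.00, so EBIT − I = $17,299,069.20.
DCL = contribution ÷ (EBIT − I) = $33,910,369.20 ÷ $17,299,069.20 = 1.9602.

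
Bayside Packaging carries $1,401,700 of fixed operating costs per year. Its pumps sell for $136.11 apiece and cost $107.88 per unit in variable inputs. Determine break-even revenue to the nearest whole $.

$6,758,250

Contribution margin per unit = $136.11 − $107.88 = $28.23, a CM ratio of $28.23 ÷ $136.11 = 0.2074.
Break-even revenue = fixed costs × price ÷ CM = $1,401,700 × $136.11 ÷ $28.23 = $6,758,250.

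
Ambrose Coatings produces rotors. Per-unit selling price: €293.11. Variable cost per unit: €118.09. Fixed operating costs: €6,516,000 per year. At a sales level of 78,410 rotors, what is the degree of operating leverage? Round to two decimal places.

Contribution at this volume is 78,410 × €175.02 = €13,723,318.20.
EBIT = €13,723,318.20 − €6,516,000 = €7,207,318.20.
DOL = contribution ÷ EBIT = €13,723,318.20 ÷ €7,207,318.20 = 1.9041.

1.90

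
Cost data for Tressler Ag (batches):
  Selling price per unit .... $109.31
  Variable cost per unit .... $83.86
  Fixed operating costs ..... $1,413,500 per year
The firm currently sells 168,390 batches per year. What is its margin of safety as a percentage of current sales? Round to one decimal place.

67.0%

Unit CM = price − variable cost = $109.31 − $83.86 = $25.45. Break-even units = $1,413,500 ÷ $25.45 = 55,540.28; break-even revenue = 55,540.28 × $109.31 = $6,071,107.47.
Current sales = 168,390 × $109.31 = $18,406,710.90.
Margin of safety = ($18,406,710.90 − $6,071,107.47) ÷ $18,406,710.90 = 67.0%.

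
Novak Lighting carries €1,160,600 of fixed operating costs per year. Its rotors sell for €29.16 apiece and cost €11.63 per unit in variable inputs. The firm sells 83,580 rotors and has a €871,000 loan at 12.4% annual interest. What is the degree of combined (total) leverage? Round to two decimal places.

7.45

Total contribution margin = 83,580 × €17.53 = €1,465,157.40.
Operating income = contribution − fixed costs = €1,465,157.40 − €1,160,600 = €304,557.40. Interest = €108,004.00, so EBIT − I = €196,553.40.
DCL = contribution ÷ (EBIT − I) = €1,465,157.40 ÷ €196,553.40 = 7.4542.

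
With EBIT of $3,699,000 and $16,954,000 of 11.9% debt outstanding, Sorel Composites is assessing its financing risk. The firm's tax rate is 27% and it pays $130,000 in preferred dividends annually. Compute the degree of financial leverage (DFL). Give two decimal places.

2.46

Annual interest charges come to $2,017,526.00.
Pre-tax preferred-dividend burden = $130,000 ÷ (1 − 0.27) = $178,082.19.
DFL = EBIT ÷ [EBIT − I − D_p/(1−t)] = $3,699,000 ÷ [$3,699,000 − $2,017,526.00 − $178,082.19] = $3,699,000 ÷ $1,503,391.81 = 2.4604.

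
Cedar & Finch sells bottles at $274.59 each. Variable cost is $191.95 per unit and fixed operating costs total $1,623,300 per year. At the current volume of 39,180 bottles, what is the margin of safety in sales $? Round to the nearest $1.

Contribution margin per unit = $274.59 − $191.95 = $82.64. Break-even units = $1,623,300 ÷ $82.64 = 19,643.03; break-even revenue = 19,643.03 × $274.59 = $5,393,779.61.
Actual sales revenue = 39,180 × $274.59 = $10,758,436.20.
Margin of safety = $10,758,436.20 − $5,393,779.61 = $5,364,657.

$5,364,657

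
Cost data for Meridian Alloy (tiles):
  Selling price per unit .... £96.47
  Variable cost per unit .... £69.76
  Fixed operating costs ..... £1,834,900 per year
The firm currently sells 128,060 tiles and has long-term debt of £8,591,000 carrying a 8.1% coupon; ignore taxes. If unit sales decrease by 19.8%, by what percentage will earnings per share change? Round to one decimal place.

-76.1%

Contribution at this volume is 128,060 × £26.71 = £3,420,482.60.
Operating income = contribution − fixed costs = £3,420,482.60 − £1,834,900 = £1,585,582.60.
After interest of £695,871.00, pre-tax earnings = £889,711.60.
Degree of combined leverage = contribution ÷ (EBIT − I) = £3,420,482.60 ÷ £889,711.60 = 3.8445.
%ΔEPS = DCL × %ΔSales = 3.8445 × -19.8% = -76.1%.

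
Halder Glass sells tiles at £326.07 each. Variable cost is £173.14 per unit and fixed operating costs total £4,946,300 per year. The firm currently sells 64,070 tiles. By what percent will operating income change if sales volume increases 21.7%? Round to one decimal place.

Total contribution margin = 64,070 × £152.93 = £9,798,225.10.
EBIT = £9,798,225.10 − £4,946,300 = £4,851,925.10.
Degree of operating leverage = £9,798,225.10 / £4,851,925.10 = 2.0195.
Operating income changes by 2.0195 × +21.7% = +43.8%.

+43.8%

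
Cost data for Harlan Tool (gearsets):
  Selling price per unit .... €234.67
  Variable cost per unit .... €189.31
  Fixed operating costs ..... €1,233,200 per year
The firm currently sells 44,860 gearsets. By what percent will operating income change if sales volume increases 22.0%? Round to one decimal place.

+55.8%

Total contribution margin = 44,860 × €45.36 = €2,034,849.60.
Subtracting fixed costs: EBIT = €2,034,849.60 − €1,233,200 = €801,649.60.
Degree of operating leverage = €2,034,849.60 / €801,649.60 = 2.5383.
Operating income changes by 2.5383 × +22.0% = +55.8%.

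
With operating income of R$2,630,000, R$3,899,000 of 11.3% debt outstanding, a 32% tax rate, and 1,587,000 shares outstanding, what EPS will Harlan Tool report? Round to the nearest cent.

Interest = R$440,587.00, so EBT = R$2,630,000 − R$440,587.00 = R$2,189,413.00.
After tax at 32%: net income = R$2,189,413.00 × 0.68 = R$1,488,800.84.
EPS = R$1,488,800.84 ÷ 1,587,000 = R$0.94.

R$0.94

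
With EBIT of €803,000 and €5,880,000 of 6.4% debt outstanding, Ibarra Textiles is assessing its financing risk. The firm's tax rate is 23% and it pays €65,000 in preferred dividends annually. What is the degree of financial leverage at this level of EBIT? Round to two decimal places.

Interest = €376,320.00.
Preferred dividends grossed up pre-tax: €65,000 / (1 − 0.23) = €84,415.58.
DFL = EBIT ÷ [EBIT − I − D_p/(1−t)] = €803,000 ÷ [€803,000 − €376,320.00 − €84,415.58] = €803,000 ÷ €342,264.42 = 2.3461.

2.35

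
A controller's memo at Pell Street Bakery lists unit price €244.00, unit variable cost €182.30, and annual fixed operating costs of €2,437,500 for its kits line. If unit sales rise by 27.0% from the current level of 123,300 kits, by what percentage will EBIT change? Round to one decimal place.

At 123,300 units, contribution = 123,300 × €61.70 = €7,607,610.00.
Operating income = contribution − fixed costs = €7,607,610.00 − €2,437,500 = €5,170,110.00.
Degree of operating leverage = €7,607,610.00 / €5,170,110.00 = 1.4715.
Operating income changes by 1.4715 × +27.0% = +39.7%.

+39.7%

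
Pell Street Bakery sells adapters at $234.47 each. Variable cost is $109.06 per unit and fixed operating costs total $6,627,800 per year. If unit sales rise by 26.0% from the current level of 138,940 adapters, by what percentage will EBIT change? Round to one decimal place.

+42.0%

At 138,940 units, contribution = 138,940 × $125.41 = $17,424,465.40.
Operating income = contribution − fixed costs = $17,424,465.40 − $6,627,800 = $10,796,665.40.
Degree of operating leverage = $17,424,465.40 / $10,796,665.40 = 1.6139.
Operating income changes by 1.6139 × +26.0% = +42.0%.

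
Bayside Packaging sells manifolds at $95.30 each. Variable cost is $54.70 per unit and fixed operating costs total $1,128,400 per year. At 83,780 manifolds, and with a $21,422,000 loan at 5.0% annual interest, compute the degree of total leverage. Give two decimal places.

Total contribution margin = 83,780 × $40.60 = $3,401,468.00.
Operating income = contribution − fixed costs = $3,401,468.00 − $1,128,400 = $2,273,068.00. Interest = $1,071,100.00.
DOL = $3,401,468.00 ÷ $2,273,068.00 = 1.4964; DFL = $2,273,068.00 ÷ $1,201,968.00 = 1.8911.
Combined leverage = 1.4964 × 1.8911 = 2.8298.

2.83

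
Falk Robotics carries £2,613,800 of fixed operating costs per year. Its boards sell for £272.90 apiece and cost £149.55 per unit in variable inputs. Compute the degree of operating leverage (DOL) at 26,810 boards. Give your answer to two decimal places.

Contribution at this volume is 26,810 × £123.35 = £3,307,013.50.
Operating income = contribution − fixed costs = £3,307,013.50 − £2,613,800 = £693,213.50.
So DOL = total CM / EBIT = £3,307,013.50 / £693,213.50 = 4.7706.

4.77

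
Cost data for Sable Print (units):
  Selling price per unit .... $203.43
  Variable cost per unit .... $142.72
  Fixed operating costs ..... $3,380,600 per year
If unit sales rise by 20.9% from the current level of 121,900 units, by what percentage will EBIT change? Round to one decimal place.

At 121,900 units, contribution = 121,900 × $60.71 = $7,400,549.00.
Subtracting fixed costs: EBIT = $7,400,549.00 − $3,380,600 = $4,019,949.00.
Degree of operating leverage = $7,400,549.00 / $4,019,949.00 = 1.8410.
So EBIT moves 1.8410 × (+20.9%) = +38.5%.

+38.5%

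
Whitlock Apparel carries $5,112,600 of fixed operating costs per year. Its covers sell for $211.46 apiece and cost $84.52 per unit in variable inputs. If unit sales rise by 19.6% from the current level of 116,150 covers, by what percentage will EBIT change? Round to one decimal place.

Contribution at this volume is 116,150 × $126.94 = $14,744,081.00.
Subtracting fixed costs: EBIT = $14,744,081.00 − $5,112,600 = $9,631,481.00.
Degree of operating leverage = $14,744,081.00 / $9,631,481.00 = 1.5308.
So EBIT moves 1.5308 × (+19.6%) = +30.0%.

+30.0%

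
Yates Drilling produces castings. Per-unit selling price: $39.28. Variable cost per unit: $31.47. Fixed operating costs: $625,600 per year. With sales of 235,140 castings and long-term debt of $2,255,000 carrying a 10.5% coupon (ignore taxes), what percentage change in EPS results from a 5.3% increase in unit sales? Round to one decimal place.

+10.0%

Contribution at this volume is 235,140 × $7.81 = $1,836,443.40.
Operating income = contribution − fixed costs = $1,836,443.40 − $625,600 = $1,210,843.40.
Interest = $236,775.00, so EBIT − I = $974,068.40.
DCL = total CM / (EBIT − I) = $1,836,443.40 / $974,068.40 = 1.8853.
%ΔEPS = DCL × %ΔSales = 1.8853 × +5.3% = +10.0%.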